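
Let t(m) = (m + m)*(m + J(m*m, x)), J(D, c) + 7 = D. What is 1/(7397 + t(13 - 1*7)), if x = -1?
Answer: 1/7817 ≈ 0.00012793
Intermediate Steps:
J(D, c) = -7 + D
t(m) = 2*m*(-7 + m + m²) (t(m) = (m + m)*(m + (-7 + m*m)) = (2*m)*(m + (-7 + m²)) = (2*m)*(-7 + m + m²) = 2*m*(-7 + m + m²))
1/(7397 + t(13 - 1*7)) = 1/(7397 + 2*(13 - 1*7)*(-7 + (13 - 1*7) + (13 - 1*7)²)) = 1/(7397 + 2*(13 - 7)*(-7 + (13 - 7) + (13 - 7)²)) = 1/(7397 + 2*6*(-7 + 6 + 6²)) = 1/(7397 + 2*6*(-7 + 6 + 36)) = 1/(7397 + 2*6*35) = 1/(7397 + 420) = 1/7817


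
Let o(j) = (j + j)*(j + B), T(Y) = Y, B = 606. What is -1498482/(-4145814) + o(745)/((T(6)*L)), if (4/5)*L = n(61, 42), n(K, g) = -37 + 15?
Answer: -92724831937/7600659 ≈ -12200.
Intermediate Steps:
n(K, g) = -22
L = -55/2 (L = (5/4)*(-22) = -55/2 ≈ -27.500)
o(j) = 2*j*(606 + j) (o(j) = (j + j)*(j + 606) = (2*j)*(606 + j) = 2*j*(606 + j))
-1498482/(-4145814) + o(745)/((T(6)*L)) = -1498482/(-4145814) + (2*745*(606 + 745))/((6*(-55/2))) = -1498482*(-1/4145814) + (2*745*1351)/(-165) = 83249/230323 + 2012990*(-1/165) = 83249/230323 - 402598/33 = -92724831937/7600659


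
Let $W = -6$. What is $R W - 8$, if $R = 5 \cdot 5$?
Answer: $-158$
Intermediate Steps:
$R = 25$
$R W - 8 = 25 \left(-6\right) - 8 = -150 - 8 = -158$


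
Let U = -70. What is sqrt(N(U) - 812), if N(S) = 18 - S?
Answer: 2*I*sqrt(181) ≈ 26.907*I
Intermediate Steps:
sqrt(N(U) - 812) = sqrt((18 - 1*(-70)) - 812) = sqrt((18 + 70) - 812) = sqrt(88 - 812) = sqrt(-724) = 2*I*sqrt(181)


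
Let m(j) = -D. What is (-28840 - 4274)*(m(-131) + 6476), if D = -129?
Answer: -218717970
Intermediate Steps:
m(j) = 129 (m(j) = -1*(-129) = 129)
(-28840 - 4274)*(m(-131) + 6476) = (-28840 - 4274)*(129 + 6476) = -33114*6605 = -218717970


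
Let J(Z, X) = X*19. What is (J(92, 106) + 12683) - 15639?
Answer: -942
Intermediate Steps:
J(Z, X) = 19*X
(J(92, 106) + 12683) - 15639 = (19*106 + 12683) - 15639 = (2014 + 12683) - 15639 = 14697 - 15639 = -942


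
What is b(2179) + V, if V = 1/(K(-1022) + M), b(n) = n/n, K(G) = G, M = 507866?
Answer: 506845/506844 ≈ 1.0000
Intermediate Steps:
b(n) = 1
V = 1/506844 (V = 1/(-1022 + 507866) = 1/506844 ≈ 1.9730e-6)
b(2179) + V = 1 + 1/506844 = 506845/506844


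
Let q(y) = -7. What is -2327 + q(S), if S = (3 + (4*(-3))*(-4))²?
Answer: -2334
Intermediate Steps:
S = 2601 (S = (3 - 12*(-4))² = (3 + 48)² = 51² = 2601)
-2327 + q(S) = -2327 - 7 = -2334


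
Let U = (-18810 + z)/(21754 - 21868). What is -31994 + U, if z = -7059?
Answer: -1207149/38 ≈ -31767.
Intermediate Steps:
U = 8623/38 (U = (-18810 - 7059)/(21754 - 21868) = -25869/(-114) = -25869*(-1/114) = 8623/38 ≈ 226.92)
-31994 + U = -31994 + 8623/38 = -1207149/38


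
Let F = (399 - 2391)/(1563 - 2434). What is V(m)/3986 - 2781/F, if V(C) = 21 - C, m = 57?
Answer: -1609194033/1323352 ≈ -1216.0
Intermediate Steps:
F = 1992/871 (F = -1992/(-871) = -1992*(-1/871) = 1992/871 ≈ 2.2870)
V(m)/3986 - 2781/F = (21 - 1*57)/3986 - 2781/1992/871 = (21 - 57)*(1/3986) - 2781*871/1992 = -36*1/3986 - 807417/664 = -18/1993 - 807417/664 = -1609194033/1323352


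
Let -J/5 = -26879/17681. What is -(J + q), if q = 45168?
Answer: -798749803/17681 ≈ -45176.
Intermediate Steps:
J = 134395/17681 (J = -(-134395)/17681 = -5*(-26879/17681) = 134395/17681 ≈ 7.6011)
-(J + q) = -(134395/17681 + 45168) = -1*798749803/17681 = -798749803/17681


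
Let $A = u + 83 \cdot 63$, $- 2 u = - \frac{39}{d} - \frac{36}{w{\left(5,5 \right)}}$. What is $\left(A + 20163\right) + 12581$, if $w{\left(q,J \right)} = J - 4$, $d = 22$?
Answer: $\frac{1671643}{44} \approx 37992.0$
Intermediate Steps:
$w{\left(q,J \right)} = -4 + J$ ($w{\left(q,J \right)} = J - 4 = -4 + J$)
$u = \frac{831}{44}$ ($u = - \frac{- \frac{39}{22} - \frac{36}{-4 + 5}}{2} = - \frac{\left(-39\right) \frac{1}{22} - \frac{36}{1}}{2} = - \frac{- \frac{39}{22} - 36}{2} = \left(- \frac{1}{2}\right) \left(- \frac{831}{22}\right) = \frac{831}{44} \approx 18.886$)
$A = \frac{230907}{44}$ ($A = \frac{831}{44} + 83 \cdot 63 = \frac{831}{44} + 5229 = \frac{230907}{44} \approx 5247.9$)
$\left(A + 20163\right) + 12581 = \left(\frac{230907}{44} + 20163\right) + 12581 = \frac{1118079}{44} + 12581 = \frac{1671643}{44}$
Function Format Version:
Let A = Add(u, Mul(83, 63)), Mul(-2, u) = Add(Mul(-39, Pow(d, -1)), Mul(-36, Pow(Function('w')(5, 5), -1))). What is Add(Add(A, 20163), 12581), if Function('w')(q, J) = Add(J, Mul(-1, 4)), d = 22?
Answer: Rational(1671643, 44) ≈ 37992.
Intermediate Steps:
Function('w')(q, J) = Add(-4, J) (Function('w')(q, J) = Add(J, -4) = Add(-4, J))
u = Rational(831, 44) (u = Mul(Rational(-1, 2), Add(Mul(-39, Pow(22, -1)), Mul(-36, Pow(Add(-4, 5), -1)))) = Mul(Rational(-1, 2), Add(Mul(-39, Rational(1, 22)), Mul(-36, Pow(1, -1)))) = Mul(Rational(-1, 2), Add(Rational(-39, 22), Mul(-36, 1))) = Mul(Rational(-1, 2), Add(Rational(-39, 22), -36)) = Mul(Rational(-1, 2), Rational(-831, 22)) = Rational(831, 44) ≈ 18.886)
A = Rational(230907, 44) (A = Add(Rational(831, 44), Mul(83, 63)) = Add(Rational(831, 44), 5229) = Rational(230907, 44) ≈ 5247.9)
Add(Add(A, 20163), 12581) = Add(Add(Rational(230907, 44), 20163), 12581) = Add(Rational(1118079, 44), 12581) = Rational(1671643, 44)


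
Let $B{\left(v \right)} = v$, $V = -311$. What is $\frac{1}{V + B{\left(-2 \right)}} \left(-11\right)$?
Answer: $\frac{11}{313} \approx 0.035144$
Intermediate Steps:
$\frac{1}{V + B{\left(-2 \right)}} \left(-11\right) = \frac{1}{-311 - 2} \left(-11\right) = \frac{1}{-313} \left(-11\right) = \left(- \frac{1}{313}\right) \left(-11\right) = \frac{11}{313}$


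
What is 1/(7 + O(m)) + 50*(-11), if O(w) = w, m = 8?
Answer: -8249/15 ≈ -549.93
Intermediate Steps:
1/(7 + O(m)) + 50*(-11) = 1/(7 + 8) + 50*(-11) = 1/15 - 550 = -8249/15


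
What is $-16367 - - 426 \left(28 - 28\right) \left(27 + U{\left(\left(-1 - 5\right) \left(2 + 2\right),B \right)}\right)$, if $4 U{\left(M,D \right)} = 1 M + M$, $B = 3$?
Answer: $-16367$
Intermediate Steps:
$U{\left(M,D \right)} = \frac{M}{2}$ ($U{\left(M,D \right)} = \frac{1 M + M}{4} = \frac{M + M}{4} = \frac{2 M}{4} = \frac{M}{2}$)
$-16367 - - 426 \left(28 - 28\right) \left(27 + U{\left(\left(-1 - 5\right) \left(2 + 2\right),B \right)}\right) = -16367 - - 426 \left(28 - 28\right) \left(27 + \frac{\left(-1 - 5\right) \left(2 + 2\right)}{2}\right) = -16367 - - 426 \cdot 0 \left(27 + \frac{\left(-6\right) 4}{2}\right) = -16367 - - 426 \cdot 0 \left(27 + \frac{1}{2} \left(-24\right)\right) = -16367 - - 426 \cdot 0 \left(27 - 12\right) = -16367 - - 426 \cdot 0 \cdot 15 = -16367 - \left(-426\right) 0 = -16367 - 0 = -16367 + 0 = -16367$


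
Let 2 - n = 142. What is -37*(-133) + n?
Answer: 4781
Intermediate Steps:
n = -140 (n = 2 - 1*142 = 2 - 142 = -140)
-37*(-133) + n = -37*(-133) - 140 = 4921 - 140 = 4781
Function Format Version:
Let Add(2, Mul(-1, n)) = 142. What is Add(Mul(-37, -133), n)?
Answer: 4781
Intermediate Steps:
n = -140 (n = Add(2, Mul(-1, 142)) = Add(2, -142) = -140)
Add(Mul(-37, -133), n) = Add(Mul(-37, -133), -140) = Add(4921, -140) = 4781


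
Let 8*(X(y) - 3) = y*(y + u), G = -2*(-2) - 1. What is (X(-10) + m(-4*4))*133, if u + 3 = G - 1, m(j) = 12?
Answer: 15295/4 ≈ 3823.8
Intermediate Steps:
G = 3 (G = 4 - 1 = 3)
u = -1 (u = -3 + (3 - 1) = -3 + 2 = -1)
X(y) = 3 + y*(-1 + y)/8 (X(y) = 3 + (y*(y - 1))/8 = 3 + (y*(-1 + y))/8 = 3 + y*(-1 + y)/8)
(X(-10) + m(-4*4))*133 = ((3 - 1/8*(-10) + (1/8)*(-10)**2) + 12)*133 = ((3 + 5/4 + (1/8)*100) + 12)*133 = ((3 + 5/4 + 25/2) + 12)*133 = (67/4 + 12)*133 = (115/4)*133 = 15295/4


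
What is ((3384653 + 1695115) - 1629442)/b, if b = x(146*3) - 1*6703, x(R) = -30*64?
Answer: -3450326/8623 ≈ -400.13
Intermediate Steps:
x(R) = -1920
b = -8623 (b = -1920 - 1*6703 = -1920 - 6703 = -8623)
((3384653 + 1695115) - 1629442)/b = ((3384653 + 1695115) - 1629442)/(-8623) = (5079768 - 1629442)*(-1/8623) = 3450326*(-1/8623) = -3450326/8623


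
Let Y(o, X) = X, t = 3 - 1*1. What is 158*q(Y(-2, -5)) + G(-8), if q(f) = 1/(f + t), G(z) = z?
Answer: -182/3 ≈ -60.667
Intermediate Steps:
t = 2 (t = 3 - 1 = 2)
q(f) = 1/(2 + f) (q(f) = 1/(f + 2) = 1/(2 + f))
158*q(Y(-2, -5)) + G(-8) = 158/(2 - 5) - 8 = 158/(-3) - 8 = 158*(-⅓) - 8 = -158/3 - 8 = -182/3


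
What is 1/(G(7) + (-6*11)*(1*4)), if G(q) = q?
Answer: -1/257 ≈ -0.0038911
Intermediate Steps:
1/(G(7) + (-6*11)*(1*4)) = 1/(7 + (-6*11)*(1*4)) = 1/(7 - 66*4) = 1/(7 - 264) = 1/(-257) = -1/257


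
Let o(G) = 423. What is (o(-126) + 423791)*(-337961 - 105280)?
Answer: -188029037574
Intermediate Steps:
(o(-126) + 423791)*(-337961 - 105280) = (423 + 423791)*(-337961 - 105280) = 424214*(-443241) = -188029037574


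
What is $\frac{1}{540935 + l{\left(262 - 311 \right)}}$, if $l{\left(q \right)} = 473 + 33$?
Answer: $\frac{1}{541441} \approx 1.8469 \cdot 10^{-6}$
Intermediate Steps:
$l{\left(q \right)} = 506$
$\frac{1}{540935 + l{\left(262 - 311 \right)}} = \frac{1}{540935 + 506} = \frac{1}{541441}$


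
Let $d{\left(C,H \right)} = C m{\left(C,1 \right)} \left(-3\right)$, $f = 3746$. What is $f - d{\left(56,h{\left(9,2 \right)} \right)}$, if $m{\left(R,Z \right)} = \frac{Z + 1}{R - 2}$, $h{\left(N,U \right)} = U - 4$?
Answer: $\frac{33770}{9} \approx 3752.2$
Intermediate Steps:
$h{\left(N,U \right)} = -4 + U$
$m{\left(R,Z \right)} = \frac{1 + Z}{-2 + R}$
$d{\left(C,H \right)} = - \frac{6 C}{-2 + C}$ ($d{\left(C,H \right)} = C \frac{1 + 1}{-2 + C} \left(-3\right) = C \frac{1}{-2 + C} 2 \left(-3\right) = C \frac{2}{-2 + C} \left(-3\right) = \frac{2 C}{-2 + C} \left(-3\right) = - \frac{6 C}{-2 + C}$)
$f - d{\left(56,h{\left(9,2 \right)} \right)} = 3746 - \left(-6\right) 56 \frac{1}{-2 + 56} = 3746 - \left(-6\right) 56 \cdot \frac{1}{54} = 3746 - - \frac{56}{9} = 3746 + \frac{56}{9} = \frac{33770}{9}$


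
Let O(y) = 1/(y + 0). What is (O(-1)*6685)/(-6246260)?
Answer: 1337/1249252 ≈ 0.0010702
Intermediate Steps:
O(y) = 1/y
(O(-1)*6685)/(-6246260) = (6685/(-1))/(-6246260) = -1*6685*(-1/6246260) = -6685*(-1/6246260) = 1337/1249252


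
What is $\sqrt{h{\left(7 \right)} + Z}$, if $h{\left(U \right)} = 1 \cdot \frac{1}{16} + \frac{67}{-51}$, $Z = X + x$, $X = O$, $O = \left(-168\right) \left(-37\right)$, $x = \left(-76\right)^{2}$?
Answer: $\frac{\sqrt{499007001}}{204} \approx 109.5$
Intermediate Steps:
$x = 5776$
$O = 6216$
$X = 6216$
$Z = 11992$ ($Z = 6216 + 5776 = 11992$)
$h{\left(U \right)} = - \frac{1021}{816}$ ($h{\left(U \right)} = 1 \cdot \frac{1}{16} + 67 \left(- \frac{1}{51}\right) = \frac{1}{16} - \frac{67}{51} = - \frac{1021}{816}$)
$\sqrt{h{\left(7 \right)} + Z} = \sqrt{- \frac{1021}{816} + 11992} = \sqrt{\frac{9784451}{816}} = \frac{\sqrt{499007001}}{204}$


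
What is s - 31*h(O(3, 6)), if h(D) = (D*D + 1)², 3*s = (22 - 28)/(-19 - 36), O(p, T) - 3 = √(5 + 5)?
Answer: -1295798/55 - 7440*√10 ≈ -47087.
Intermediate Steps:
O(p, T) = 3 + √10 (O(p, T) = 3 + √(5 + 5) = 3 + √10)
s = 2/55 (s = ((22 - 28)/(-19 - 36))/3 = (-6/(-55))/3 = (-6*(-1/55))/3 = (⅓)*(6/55) = 2/55 ≈ 0.036364)
h(D) = (1 + D²)² (h(D) = (D² + 1)² = (1 + D²)²)
s - 31*h(O(3, 6)) = 2/55 - 31*(1 + (3 + √10)²)²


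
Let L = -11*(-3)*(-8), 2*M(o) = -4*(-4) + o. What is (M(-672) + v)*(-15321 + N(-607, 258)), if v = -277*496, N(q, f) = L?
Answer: 2146366200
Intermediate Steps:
M(o) = 8 + o/2 (M(o) = (-4*(-4) + o)/2 = (16 + o)/2 = 8 + o/2)
L = -264 (L = 33*(-8) = -264)
N(q, f) = -264
v = -137392
(M(-672) + v)*(-15321 + N(-607, 258)) = ((8 + (½)*(-672)) - 137392)*(-15321 - 264) = ((8 - 336) - 137392)*(-15585) = (-328 - 137392)*(-15585) = -137720*(-15585) = 2146366200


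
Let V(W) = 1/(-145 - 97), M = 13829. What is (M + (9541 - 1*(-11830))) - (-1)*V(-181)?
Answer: 8518399/242 ≈ 35200.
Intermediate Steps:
V(W) = -1/242 (V(W) = 1/(-242) = -1/242)
(M + (9541 - 1*(-11830))) - (-1)*V(-181) = (13829 + (9541 - 1*(-11830))) - (-1)*(-1)/242 = (13829 + (9541 + 11830)) - 1*1/242 = (13829 + 21371) - 1/242 = 35200 - 1/242 = 8518399/242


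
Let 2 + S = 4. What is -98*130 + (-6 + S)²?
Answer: -12724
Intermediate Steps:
S = 2 (S = -2 + 4 = 2)
-98*130 + (-6 + S)² = -98*130 + (-6 + 2)² = -12740 + (-4)² = -12740 + 16 = -12724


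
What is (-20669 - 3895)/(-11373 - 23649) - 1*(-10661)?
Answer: 62232351/5837 ≈ 10662.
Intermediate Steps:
(-20669 - 3895)/(-11373 - 23649) - 1*(-10661) = -24564/(-35022) + 10661 = -24564*(-1/35022) + 10661 = 4094/5837 + 10661 = 62232351/5837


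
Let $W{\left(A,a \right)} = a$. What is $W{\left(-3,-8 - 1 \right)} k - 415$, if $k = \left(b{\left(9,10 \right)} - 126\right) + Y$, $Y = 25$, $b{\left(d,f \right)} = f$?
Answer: $404$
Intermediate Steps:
$k = -91$ ($k = \left(10 - 126\right) + 25 = -116 + 25 = -91$)
$W{\left(-3,-8 - 1 \right)} k - 415 = \left(-8 - 1\right) \left(-91\right) - 415 = \left(-9\right) \left(-91\right) - 415 = 819 - 415 = 404$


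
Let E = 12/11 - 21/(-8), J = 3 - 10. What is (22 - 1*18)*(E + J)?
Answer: -289/22 ≈ -13.136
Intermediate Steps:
J = -7
E = 327/88 (E = 12*(1/11) - 21*(-⅛) = 12/11 + 21/8 = 327/88 ≈ 3.7159)
(22 - 1*18)*(E + J) = (22 - 1*18)*(327/88 - 7) = (22 - 18)*(-289/88) = 4*(-289/88) = -289/22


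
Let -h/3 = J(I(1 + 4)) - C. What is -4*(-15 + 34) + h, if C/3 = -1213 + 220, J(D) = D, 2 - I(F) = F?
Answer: -9004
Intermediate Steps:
I(F) = 2 - F
C = -2979 (C = 3*(-1213 + 220) = 3*(-993) = -2979)
h = -8928 (h = -3*((2 - (1 + 4)) - 1*(-2979)) = -3*((2 - 1*5) + 2979) = -3*((2 - 5) + 2979) = -3*(-3 + 2979) = -3*2976 = -8928)
-4*(-15 + 34) + h = -4*(-15 + 34) - 8928 = -4*19 - 8928 = -76 - 8928 = -9004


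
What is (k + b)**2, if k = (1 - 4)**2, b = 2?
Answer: 121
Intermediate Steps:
k = 9 (k = (-3)**2 = 9)
(k + b)**2 = (9 + 2)**2 = 11**2 = 121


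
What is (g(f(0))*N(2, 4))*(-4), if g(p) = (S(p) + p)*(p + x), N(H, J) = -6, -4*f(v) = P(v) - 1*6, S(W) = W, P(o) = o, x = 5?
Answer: 468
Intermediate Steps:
f(v) = 3/2 - v/4 (f(v) = -(v - 1*6)/4 = -(v - 6)/4 = -(-6 + v)/4 = 3/2 - v/4)
g(p) = 2*p*(5 + p) (g(p) = (p + p)*(p + 5) = (2*p)*(5 + p) = 2*p*(5 + p))
(g(f(0))*N(2, 4))*(-4) = ((2*(3/2 - ¼*0)*(5 + (3/2 - ¼*0)))*(-6))*(-4) = ((2*(3/2 + 0)*(5 + (3/2 + 0)))*(-6))*(-4) = ((2*(3/2)*(5 + 3/2))*(-6))*(-4) = ((2*(3/2)*(13/2))*(-6))*(-4) = ((39/2)*(-6))*(-4) = -117*(-4) = 468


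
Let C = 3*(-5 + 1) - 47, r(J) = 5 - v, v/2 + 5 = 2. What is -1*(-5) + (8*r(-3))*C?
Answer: -5187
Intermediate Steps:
v = -6 (v = -10 + 2*2 = -10 + 4 = -6)
r(J) = 11 (r(J) = 5 - 1*(-6) = 5 + 6 = 11)
C = -59 (C = 3*(-4) - 47 = -12 - 47 = -59)
-1*(-5) + (8*r(-3))*C = -1*(-5) + (8*11)*(-59) = 5 + 88*(-59) = 5 - 5192 = -5187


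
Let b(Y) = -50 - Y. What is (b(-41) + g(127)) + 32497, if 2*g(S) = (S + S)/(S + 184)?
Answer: 10103895/311 ≈ 32488.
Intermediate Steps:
g(S) = S/(184 + S) (g(S) = ((S + S)/(S + 184))/2 = ((2*S)/(184 + S))/2 = (2*S/(184 + S))/2 = S/(184 + S))
(b(-41) + g(127)) + 32497 = ((-50 - 1*(-41)) + 127/(184 + 127)) + 32497 = ((-50 + 41) + 127/311) + 32497 = (-9 + 127*(1/311)) + 32497 = (-9 + 127/311) + 32497 = -2672/311 + 32497 = 10103895/311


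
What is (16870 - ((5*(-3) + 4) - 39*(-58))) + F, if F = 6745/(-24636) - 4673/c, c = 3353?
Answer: 1207457562439/82604508 ≈ 14617.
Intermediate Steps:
F = -137740013/82604508 (F = 6745/(-24636) - 4673/3353 = 6745*(-1/24636) - 4673*1/3353 = -6745/24636 - 4673/3353 = -137740013/82604508 ≈ -1.6675)
(16870 - ((5*(-3) + 4) - 39*(-58))) + F = (16870 - ((5*(-3) + 4) - 39*(-58))) - 137740013/82604508 = (16870 - ((-15 + 4) + 2262)) - 137740013/82604508 = (16870 - (-11 + 2262)) - 137740013/82604508 = (16870 - 1*2251) - 137740013/82604508 = (16870 - 2251) - 137740013/82604508 = 14619 - 137740013/82604508 = 1207457562439/82604508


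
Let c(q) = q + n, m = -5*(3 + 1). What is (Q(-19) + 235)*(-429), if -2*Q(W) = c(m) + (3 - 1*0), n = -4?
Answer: -210639/2 ≈ -1.0532e+5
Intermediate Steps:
m = -20 (m = -5*4 = -20)
c(q) = -4 + q (c(q) = q - 4 = -4 + q)
Q(W) = 21/2 (Q(W) = -((-4 - 20) + (3 - 1*0))/2 = -(-24 + (3 + 0))/2 = -(-24 + 3)/2 = -½*(-21) = 21/2)
(Q(-19) + 235)*(-429) = (21/2 + 235)*(-429) = (491/2)*(-429) = -210639/2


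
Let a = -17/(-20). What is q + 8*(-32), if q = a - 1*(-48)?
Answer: -4143/20 ≈ -207.15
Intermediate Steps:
a = 17/20 (a = -17*(-1/20) = 17/20 ≈ 0.85000)
q = 977/20 (q = 17/20 - 1*(-48) = 17/20 + 48 = 977/20 ≈ 48.850)
q + 8*(-32) = 977/20 + 8*(-32) = 977/20 - 256 = -4143/20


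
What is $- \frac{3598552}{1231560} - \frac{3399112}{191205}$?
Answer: $- \frac{1504404787}{72679145} \approx -20.699$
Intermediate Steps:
$- \frac{3598552}{1231560} - \frac{3399112}{191205} = \left(-3598552\right) \frac{1}{1231560} - \frac{3399112}{191205} = - \frac{449819}{153945} - \frac{3399112}{191205} = - \frac{1504404787}{72679145}$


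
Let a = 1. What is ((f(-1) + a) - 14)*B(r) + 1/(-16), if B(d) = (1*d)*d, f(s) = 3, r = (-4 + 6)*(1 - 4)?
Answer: -5761/16 ≈ -360.06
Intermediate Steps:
r = -6 (r = 2*(-3) = -6)
B(d) = d² (B(d) = d*d = d²)
((f(-1) + a) - 14)*B(r) + 1/(-16) = ((3 + 1) - 14)*(-6)² + 1/(-16) = (4 - 14)*36 - 1/16 = -10*36 - 1/16 = -360 - 1/16 = -5761/16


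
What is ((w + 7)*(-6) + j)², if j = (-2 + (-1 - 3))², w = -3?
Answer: 144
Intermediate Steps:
j = 36 (j = (-2 - 4)² = (-6)² = 36)
((w + 7)*(-6) + j)² = ((-3 + 7)*(-6) + 36)² = (4*(-6) + 36)² = (-24 + 36)² = 12² = 144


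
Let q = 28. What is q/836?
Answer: 7/209 ≈ 0.033493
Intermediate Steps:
q/836 = 28/836 = (1/836)*28 = 7/209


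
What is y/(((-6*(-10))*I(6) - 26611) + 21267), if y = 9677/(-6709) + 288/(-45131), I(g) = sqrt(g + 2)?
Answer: 73257034793/269946361754692 + 6579973185*sqrt(2)/1079785447018768 ≈ 0.00027999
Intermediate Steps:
I(g) = sqrt(2 + g)
y = -438664879/302783879 (y = 9677*(-1/6709) + 288*(-1/45131) = -9677/6709 - 288/45131 = -438664879/302783879 ≈ -1.4488)
y/(((-6*(-10))*I(6) - 26611) + 21267) = -438664879/(302783879*(((-6*(-10))*sqrt(2 + 6) - 26611) + 21267)) = -438664879/(302783879*((60*sqrt(8) - 26611) + 21267)) = -438664879/(302783879*((60*(2*sqrt(2)) - 26611) + 21267)) = -438664879/(302783879*((120*sqrt(2) - 26611) + 21267)) = -438664879/(302783879*((-26611 + 120*sqrt(2)) + 21267)) = -438664879/(302783879*(-5344 + 120*sqrt(2)))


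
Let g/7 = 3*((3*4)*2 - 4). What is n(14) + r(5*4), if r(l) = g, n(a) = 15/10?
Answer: 843/2 ≈ 421.50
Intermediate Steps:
n(a) = 3/2 (n(a) = 15*(1/10) = 3/2)
g = 420 (g = 7*(3*((3*4)*2 - 4)) = 7*(3*(12*2 - 4)) = 7*(3*(24 - 4)) = 7*(3*20) = 7*60 = 420)
r(l) = 420
n(14) + r(5*4) = 3/2 + 420 = 843/2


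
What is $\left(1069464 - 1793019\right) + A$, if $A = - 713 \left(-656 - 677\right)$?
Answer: $226874$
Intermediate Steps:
$A = 950429$ ($A = \left(-713\right) \left(-1333\right) = 950429$)
$\left(1069464 - 1793019\right) + A = \left(1069464 - 1793019\right) + 950429 = -723555 + 950429 = 226874$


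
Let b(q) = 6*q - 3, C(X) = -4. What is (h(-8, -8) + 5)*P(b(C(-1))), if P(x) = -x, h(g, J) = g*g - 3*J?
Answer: 2511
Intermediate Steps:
h(g, J) = g² - 3*J
b(q) = -3 + 6*q
(h(-8, -8) + 5)*P(b(C(-1))) = (((-8)² - 3*(-8)) + 5)*(-(-3 + 6*(-4))) = ((64 + 24) + 5)*(-(-3 - 24)) = (88 + 5)*(-1*(-27)) = 93*27 = 2511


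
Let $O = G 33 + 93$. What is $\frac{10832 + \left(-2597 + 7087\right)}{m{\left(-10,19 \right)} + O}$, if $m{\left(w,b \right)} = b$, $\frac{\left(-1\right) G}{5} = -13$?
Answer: $\frac{15322}{2257} \approx 6.7887$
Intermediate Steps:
$G = 65$ ($G = \left(-5\right) \left(-13\right) = 65$)
$O = 2238$ ($O = 65 \cdot 33 + 93 = 2145 + 93 = 2238$)
$\frac{10832 + \left(-2597 + 7087\right)}{m{\left(-10,19 \right)} + O} = \frac{10832 + \left(-2597 + 7087\right)}{19 + 2238} = \frac{10832 + 4490}{2257} = 15322 \cdot \frac{1}{2257} = \frac{15322}{2257}$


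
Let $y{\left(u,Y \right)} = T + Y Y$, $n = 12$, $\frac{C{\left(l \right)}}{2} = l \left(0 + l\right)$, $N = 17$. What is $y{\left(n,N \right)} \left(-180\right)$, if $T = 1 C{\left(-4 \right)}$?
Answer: $-57780$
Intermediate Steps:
$C{\left(l \right)} = 2 l^{2}$ ($C{\left(l \right)} = 2 l \left(0 + l\right) = 2 l l = 2 l^{2}$)
$T = 32$ ($T = 1 \cdot 2 \left(-4\right)^{2} = 1 \cdot 2 \cdot 16 = 1 \cdot 32 = 32$)
$y{\left(u,Y \right)} = 32 + Y^{2}$ ($y{\left(u,Y \right)} = 32 + Y Y = 32 + Y^{2}$)
$y{\left(n,N \right)} \left(-180\right) = \left(32 + 17^{2}\right) \left(-180\right) = \left(32 + 289\right) \left(-180\right) = 321 \left(-180\right) = -57780$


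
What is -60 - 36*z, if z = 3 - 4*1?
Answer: -24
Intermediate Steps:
z = -1 (z = 3 - 4 = -1)
-60 - 36*z = -60 - 36*(-1) = -60 + 36 = -24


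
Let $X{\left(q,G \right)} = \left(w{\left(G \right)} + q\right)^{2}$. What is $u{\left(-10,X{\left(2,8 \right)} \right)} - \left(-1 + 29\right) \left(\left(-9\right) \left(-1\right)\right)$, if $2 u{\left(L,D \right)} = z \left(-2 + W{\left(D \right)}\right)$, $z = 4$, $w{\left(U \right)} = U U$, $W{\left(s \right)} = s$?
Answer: $8456$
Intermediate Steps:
$w{\left(U \right)} = U^{2}$
$X{\left(q,G \right)} = \left(q + G^{2}\right)^{2}$ ($X{\left(q,G \right)} = \left(G^{2} + q\right)^{2} = \left(q + G^{2}\right)^{2}$)
$u{\left(L,D \right)} = -4 + 2 D$ ($u{\left(L,D \right)} = \frac{4 \left(-2 + D\right)}{2} = \frac{-8 + 4 D}{2} = -4 + 2 D$)
$u{\left(-10,X{\left(2,8 \right)} \right)} - \left(-1 + 29\right) \left(\left(-9\right) \left(-1\right)\right) = \left(-4 + 2 \left(2 + 8^{2}\right)^{2}\right) - \left(-1 + 29\right) \left(\left(-9\right) \left(-1\right)\right) = \left(-4 + 2 \left(2 + 64\right)^{2}\right) - 28 \cdot 9 = \left(-4 + 2 \cdot 66^{2}\right) - 252 = \left(-4 + 2 \cdot 4356\right) - 252 = \left(-4 + 8712\right) - 252 = 8708 - 252 = 8456$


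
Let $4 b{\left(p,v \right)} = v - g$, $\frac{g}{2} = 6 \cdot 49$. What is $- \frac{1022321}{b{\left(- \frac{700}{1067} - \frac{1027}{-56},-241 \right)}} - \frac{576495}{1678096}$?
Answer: $\frac{6861733208909}{1391141584} \approx 4932.4$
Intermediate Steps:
$g = 588$ ($g = 2 \cdot 6 \cdot 49 = 2 \cdot 294 = 588$)
$b{\left(p,v \right)} = -147 + \frac{v}{4}$ ($b{\left(p,v \right)} = \frac{v - 588}{4} = \frac{-588 + v}{4} = -147 + \frac{v}{4}$)
$- \frac{1022321}{b{\left(- \frac{700}{1067} - \frac{1027}{-56},-241 \right)}} - \frac{576495}{1678096} = - \frac{1022321}{-147 + \frac{1}{4} \left(-241\right)} - \frac{576495}{1678096} = - \frac{1022321}{-147 - \frac{241}{4}} - \frac{576495}{1678096} = - \frac{1022321}{- \frac{829}{4}} - \frac{576495}{1678096} = \left(-1022321\right) \left(- \frac{4}{829}\right) - \frac{576495}{1678096} = \frac{4089284}{829} - \frac{576495}{1678096} = \frac{6861733208909}{1391141584}$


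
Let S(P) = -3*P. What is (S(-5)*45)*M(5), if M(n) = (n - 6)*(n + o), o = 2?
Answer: -4725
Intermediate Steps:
M(n) = (-6 + n)*(2 + n) (M(n) = (n - 6)*(n + 2) = (-6 + n)*(2 + n))
(S(-5)*45)*M(5) = (-3*(-5)*45)*(-12 + 5² - 4*5) = (15*45)*(-12 + 25 - 20) = 675*(-7) = -4725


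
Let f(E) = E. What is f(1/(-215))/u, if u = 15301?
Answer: -1/3289715 ≈ -3.0398e-7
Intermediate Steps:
f(1/(-215))/u = 1/(-215*15301) = -1/215*1/15301 = -1/3289715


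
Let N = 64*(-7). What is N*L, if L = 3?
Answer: -1344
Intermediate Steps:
N = -448
N*L = -448*3 = -1344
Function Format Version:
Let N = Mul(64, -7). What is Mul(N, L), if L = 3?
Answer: -1344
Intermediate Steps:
N = -448
Mul(N, L) = Mul(-448, 3) = -1344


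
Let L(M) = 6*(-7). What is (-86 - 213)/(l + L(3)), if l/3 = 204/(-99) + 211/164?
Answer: 539396/79957 ≈ 6.7461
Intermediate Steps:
L(M) = -42
l = -4189/1804 (l = 3*(204/(-99) + 211/164) = 3*(204*(-1/99) + 211*(1/164)) = 3*(-68/33 + 211/164) = 3*(-4189/5412) = -4189/1804 ≈ -2.3221)
(-86 - 213)/(l + L(3)) = (-86 - 213)/(-4189/1804 - 42) = -299/(-79957/1804) = -299*(-1804/79957) = 539396/79957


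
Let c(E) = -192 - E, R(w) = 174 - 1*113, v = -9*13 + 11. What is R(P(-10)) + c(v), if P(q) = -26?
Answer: -25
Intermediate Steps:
v = -106 (v = -117 + 11 = -106)
R(w) = 61 (R(w) = 174 - 113 = 61)
R(P(-10)) + c(v) = 61 + (-192 - 1*(-106)) = 61 + (-192 + 106) = 61 - 86 = -25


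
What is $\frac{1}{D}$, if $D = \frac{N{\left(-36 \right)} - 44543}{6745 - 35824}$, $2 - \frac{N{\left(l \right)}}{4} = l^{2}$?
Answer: $\frac{9693}{16573} \approx 0.58487$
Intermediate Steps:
$N{\left(l \right)} = 8 - 4 l^{2}$
$D = \frac{16573}{9693}$ ($D = \frac{\left(8 - 4 \left(-36\right)^{2}\right) - 44543}{6745 - 35824} = \frac{\left(8 - 5184\right) - 44543}{-29079} = \left(\left(8 - 5184\right) - 44543\right) \left(- \frac{1}{29079}\right) = \left(-5176 - 44543\right) \left(- \frac{1}{29079}\right) = \left(-49719\right) \left(- \frac{1}{29079}\right) = \frac{16573}{9693} \approx 1.7098$)
$\frac{1}{D} = \frac{1}{\frac{16573}{9693}} = \frac{9693}{16573}$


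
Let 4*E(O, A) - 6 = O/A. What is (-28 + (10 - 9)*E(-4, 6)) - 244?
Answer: -812/3 ≈ -270.67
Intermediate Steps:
E(O, A) = 3/2 + O/(4*A) (E(O, A) = 3/2 + (O/A)/4 = 3/2 + O/(4*A))
(-28 + (10 - 9)*E(-4, 6)) - 244 = (-28 + (10 - 9)*((1/4)*(-4 + 6*6)/6)) - 244 = (-28 + 1*((1/4)*(1/6)*(-4 + 36))) - 244 = (-28 + 1*((1/4)*(1/6)*32)) - 244 = (-28 + 1*(4/3)) - 244 = (-28 + 4/3) - 244 = -80/3 - 244 = -812/3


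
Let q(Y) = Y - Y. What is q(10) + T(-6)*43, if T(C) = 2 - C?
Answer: 344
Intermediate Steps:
q(Y) = 0
q(10) + T(-6)*43 = 0 + (2 - 1*(-6))*43 = 0 + (2 + 6)*43 = 0 + 8*43 = 0 + 344 = 344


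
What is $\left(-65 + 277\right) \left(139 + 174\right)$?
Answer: $66356$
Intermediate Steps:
$\left(-65 + 277\right) \left(139 + 174\right) = 212 \cdot 313 = 66356$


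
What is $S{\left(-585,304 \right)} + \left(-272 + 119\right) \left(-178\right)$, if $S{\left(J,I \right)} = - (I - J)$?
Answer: $26345$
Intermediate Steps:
$S{\left(J,I \right)} = J - I$
$S{\left(-585,304 \right)} + \left(-272 + 119\right) \left(-178\right) = \left(-585 - 304\right) + \left(-272 + 119\right) \left(-178\right) = \left(-585 - 304\right) - -27234 = -889 + 27234 = 26345$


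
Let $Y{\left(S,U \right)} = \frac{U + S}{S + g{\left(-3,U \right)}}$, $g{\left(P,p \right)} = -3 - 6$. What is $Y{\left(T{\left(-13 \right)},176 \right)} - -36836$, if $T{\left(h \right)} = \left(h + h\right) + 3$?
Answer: $\frac{1178599}{32} \approx 36831.0$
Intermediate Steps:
$T{\left(h \right)} = 3 + 2 h$ ($T{\left(h \right)} = 2 h + 3 = 3 + 2 h$)
$g{\left(P,p \right)} = -9$ ($g{\left(P,p \right)} = -3 - 6 = -9$)
$Y{\left(S,U \right)} = \frac{S + U}{-9 + S}$ ($Y{\left(S,U \right)} = \frac{U + S}{S - 9} = \frac{S + U}{-9 + S}$)
$Y{\left(T{\left(-13 \right)},176 \right)} - -36836 = \frac{\left(3 + 2 \left(-13\right)\right) + 176}{-9 + \left(3 + 2 \left(-13\right)\right)} - -36836 = \frac{\left(3 - 26\right) + 176}{-9 + \left(3 - 26\right)} + 36836 = \frac{-23 + 176}{-9 - 23} + 36836 = \frac{1}{-32} \cdot 153 + 36836 = \left(- \frac{1}{32}\right) 153 + 36836 = - \frac{153}{32} + 36836 = \frac{1178599}{32}$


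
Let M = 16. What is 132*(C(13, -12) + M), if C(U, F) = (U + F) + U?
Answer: 3960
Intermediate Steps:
C(U, F) = F + 2*U (C(U, F) = (F + U) + U = F + 2*U)
132*(C(13, -12) + M) = 132*((-12 + 2*13) + 16) = 132*((-12 + 26) + 16) = 132*(14 + 16) = 132*30 = 3960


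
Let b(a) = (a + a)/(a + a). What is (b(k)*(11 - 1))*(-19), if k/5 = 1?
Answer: -190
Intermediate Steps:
k = 5 (k = 5*1 = 5)
b(a) = 1 (b(a) = (2*a)/((2*a)) = (2*a)*(1/(2*a)) = 1)
(b(k)*(11 - 1))*(-19) = (1*(11 - 1))*(-19) = (1*10)*(-19) = 10*(-19) = -190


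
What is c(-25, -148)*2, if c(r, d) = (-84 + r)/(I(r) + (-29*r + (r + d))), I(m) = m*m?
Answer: -218/1177 ≈ -0.18522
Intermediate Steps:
I(m) = m²
c(r, d) = (-84 + r)/(d + r² - 28*r) (c(r, d) = (-84 + r)/(r² + (-29*r + (r + d))) = (-84 + r)/(r² + (-29*r + (d + r))) = (-84 + r)/(r² + (d - 28*r)) = (-84 + r)/(d + r² - 28*r))
c(-25, -148)*2 = ((-84 - 25)/(-148 + (-25)² - 28*(-25)))*2 = (-109/(-148 + 625 + 700))*2 = (-109/1177)*2 = ((1/1177)*(-109))*2 = -109/1177*2 = -218/1177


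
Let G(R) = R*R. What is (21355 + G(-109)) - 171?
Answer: 33065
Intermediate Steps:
G(R) = R²
(21355 + G(-109)) - 171 = (21355 + (-109)²) - 171 = (21355 + 11881) - 171 = 33236 - 171 = 33065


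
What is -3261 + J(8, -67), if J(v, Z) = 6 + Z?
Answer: -3322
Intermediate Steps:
-3261 + J(8, -67) = -3261 + (6 - 67) = -3261 - 61 = -3322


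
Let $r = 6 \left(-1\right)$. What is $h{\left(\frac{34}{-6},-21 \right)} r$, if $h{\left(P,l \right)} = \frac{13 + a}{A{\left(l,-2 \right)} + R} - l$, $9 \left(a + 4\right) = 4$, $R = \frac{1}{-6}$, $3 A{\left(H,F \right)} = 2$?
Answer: $- \frac{718}{3} \approx -239.33$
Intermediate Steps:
$A{\left(H,F \right)} = \frac{2}{3}$ ($A{\left(H,F \right)} = \frac{1}{3} \cdot 2 = \frac{2}{3}$)
$R = - \frac{1}{6} \approx -0.16667$
$a = - \frac{32}{9}$ ($a = -4 + \frac{1}{9} \cdot 4 = -4 + \frac{4}{9} = - \frac{32}{9} \approx -3.5556$)
$h{\left(P,l \right)} = \frac{170}{9} - l$ ($h{\left(P,l \right)} = \frac{13 - \frac{32}{9}}{\frac{2}{3} - \frac{1}{6}} - l = \frac{85 \frac{1}{\frac{1}{2}}}{9} - l = \frac{85}{9} \cdot 2 - l = \frac{170}{9} - l$)
$r = -6$
$h{\left(\frac{34}{-6},-21 \right)} r = \left(\frac{170}{9} - -21\right) \left(-6\right) = \left(\frac{170}{9} + 21\right) \left(-6\right) = \frac{359}{9} \left(-6\right) = - \frac{718}{3}$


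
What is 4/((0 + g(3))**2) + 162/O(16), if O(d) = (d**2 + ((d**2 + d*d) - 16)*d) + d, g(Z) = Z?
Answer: 635/1368 ≈ 0.46418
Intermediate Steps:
O(d) = d + d**2 + d*(-16 + 2*d**2) (O(d) = (d**2 + ((d**2 + d**2) - 16)*d) + d = (d**2 + (2*d**2 - 16)*d) + d = (d**2 + (-16 + 2*d**2)*d) + d = (d**2 + d*(-16 + 2*d**2)) + d = d + d**2 + d*(-16 + 2*d**2))
4/((0 + g(3))**2) + 162/O(16) = 4/((0 + 3)**2) + 162/((16*(-15 + 16 + 2*16**2))) = 4/(3**2) + 162/((16*(-15 + 16 + 2*256))) = 4/9 + 162/((16*(-15 + 16 + 512))) = 4*(1/9) + 162/((16*513)) = 4/9 + 162/8208 = 4/9 + 162*(1/8208) = 4/9 + 3/152 = 635/1368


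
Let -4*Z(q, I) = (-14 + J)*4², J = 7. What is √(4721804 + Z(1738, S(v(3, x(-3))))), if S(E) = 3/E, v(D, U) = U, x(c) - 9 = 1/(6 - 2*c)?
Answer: 6*√131162 ≈ 2173.0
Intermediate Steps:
x(c) = 9 + 1/(6 - 2*c)
Z(q, I) = 28 (Z(q, I) = -(-14 + 7)*4²/4 = -(-7)*16/4 = -¼*(-112) = 28)
√(4721804 + Z(1738, S(v(3, x(-3))))) = √(4721804 + 28) = √4721832 = 6*√131162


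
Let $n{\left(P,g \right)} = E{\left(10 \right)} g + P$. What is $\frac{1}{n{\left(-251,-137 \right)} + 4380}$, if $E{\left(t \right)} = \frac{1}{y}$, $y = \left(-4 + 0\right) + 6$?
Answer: $\frac{2}{8121} \approx 0.00024628$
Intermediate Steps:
$y = 2$ ($y = -4 + 6 = 2$)
$E{\left(t \right)} = \frac{1}{2}$
$n{\left(P,g \right)} = P + \frac{g}{2}$ ($n{\left(P,g \right)} = \frac{g}{2} + P = P + \frac{g}{2}$)
$\frac{1}{n{\left(-251,-137 \right)} + 4380} = \frac{1}{\left(-251 + \frac{1}{2} \left(-137\right)\right) + 4380} = \frac{1}{\left(-251 - \frac{137}{2}\right) + 4380} = \frac{1}{- \frac{639}{2} + 4380} = \frac{1}{\frac{8121}{2}} = \frac{2}{8121}$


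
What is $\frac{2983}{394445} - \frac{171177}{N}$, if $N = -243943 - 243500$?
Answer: $\frac{22991318078}{64089818045} \approx 0.35874$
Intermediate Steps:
$N = -487443$ ($N = -243943 - 243500 = -487443$)
$\frac{2983}{394445} - \frac{171177}{N} = \frac{2983}{394445} - \frac{171177}{-487443} = 2983 \cdot \frac{1}{394445} - - \frac{57059}{162481} = \frac{2983}{394445} + \frac{57059}{162481} = \frac{22991318078}{64089818045}$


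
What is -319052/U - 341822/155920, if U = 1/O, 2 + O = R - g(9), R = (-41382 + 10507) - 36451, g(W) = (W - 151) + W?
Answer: 1671360984783489/77960 ≈ 2.1439e+10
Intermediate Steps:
g(W) = -151 + 2*W (g(W) = (-151 + W) + W = -151 + 2*W)
R = -67326 (R = -30875 - 36451 = -67326)
O = -67195 (O = -2 + (-67326 - (-151 + 2*9)) = -2 + (-67326 - (-151 + 18)) = -2 + (-67326 - 1*(-133)) = -2 + (-67326 + 133) = -2 - 67193 = -67195)
U = -1/67195 (U = 1/(-67195) = -1/67195 ≈ -1.4882e-5)
-319052/U - 341822/155920 = -319052/(-1/67195) - 341822/155920 = -319052*(-67195) - 341822*1/155920 = 21438699140 - 170911/77960 = 1671360984783489/77960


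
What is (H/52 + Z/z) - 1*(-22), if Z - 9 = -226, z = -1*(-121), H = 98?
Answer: 69499/3146 ≈ 22.091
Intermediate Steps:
z = 121
Z = -217 (Z = 9 - 226 = -217)
(H/52 + Z/z) - 1*(-22) = (98/52 - 217/121) - 1*(-22) = (98*(1/52) - 217*1/121) + 22 = (49/26 - 217/121) + 22 = 287/3146 + 22 = 69499/3146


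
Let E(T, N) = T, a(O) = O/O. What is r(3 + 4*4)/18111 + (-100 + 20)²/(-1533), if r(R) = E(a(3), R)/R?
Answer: -244699563/58613233 ≈ -4.1748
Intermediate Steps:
a(O) = 1
r(R) = 1/R
r(3 + 4*4)/18111 + (-100 + 20)²/(-1533) = 1/((3 + 4*4)*18111) + (-100 + 20)²/(-1533) = (1/18111)/(3 + 16) + (-80)²*(-1/1533) = (1/18111)/19 + 6400*(-1/1533) = (1/19)*(1/18111) - 6400/1533 = 1/344109 - 6400/1533 = -244699563/58613233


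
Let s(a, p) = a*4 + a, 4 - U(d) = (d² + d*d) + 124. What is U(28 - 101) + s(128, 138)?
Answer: -10138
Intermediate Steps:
U(d) = -120 - 2*d² (U(d) = 4 - ((d² + d*d) + 124) = 4 - ((d² + d²) + 124) = 4 - (2*d² + 124) = 4 - (124 + 2*d²) = 4 + (-124 - 2*d²) = -120 - 2*d²)
s(a, p) = 5*a (s(a, p) = 4*a + a = 5*a)
U(28 - 101) + s(128, 138) = (-120 - 2*(28 - 101)²) + 5*128 = (-120 - 2*(-73)²) + 640 = (-120 - 2*5329) + 640 = (-120 - 10658) + 640 = -10778 + 640 = -10138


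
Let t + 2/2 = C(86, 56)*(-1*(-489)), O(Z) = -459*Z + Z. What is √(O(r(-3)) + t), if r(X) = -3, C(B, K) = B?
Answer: √43427 ≈ 208.39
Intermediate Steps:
O(Z) = -458*Z
t = 42053 (t = -1 + 86*(-1*(-489)) = -1 + 86*489 = -1 + 42054 = 42053)
√(O(r(-3)) + t) = √(-458*(-3) + 42053) = √(1374 + 42053) = √43427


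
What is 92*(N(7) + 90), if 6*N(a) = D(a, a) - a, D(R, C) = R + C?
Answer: 25162/3 ≈ 8387.3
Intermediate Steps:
D(R, C) = C + R
N(a) = a/6 (N(a) = ((a + a) - a)/6 = (2*a - a)/6 = a/6)
92*(N(7) + 90) = 92*((1/6)*7 + 90) = 92*(7/6 + 90) = 92*(547/6) = 25162/3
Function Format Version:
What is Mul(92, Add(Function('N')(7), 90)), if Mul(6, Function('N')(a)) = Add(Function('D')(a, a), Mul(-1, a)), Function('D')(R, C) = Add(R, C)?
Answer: Rational(25162, 3) ≈ 8387.3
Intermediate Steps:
Function('D')(R, C) = Add(C, R)
Function('N')(a) = Mul(Rational(1, 6), a) (Function('N')(a) = Mul(Rational(1, 6), Add(Add(a, a), Mul(-1, a))) = Mul(Rational(1, 6), Add(Mul(2, a), Mul(-1, a))) = Mul(Rational(1, 6), a))
Mul(92, Add(Function('N')(7), 90)) = Mul(92, Add(Mul(Rational(1, 6), 7), 90)) = Mul(92, Add(Rational(7, 6), 90)) = Mul(92, Rational(547, 6)) = Rational(25162, 3)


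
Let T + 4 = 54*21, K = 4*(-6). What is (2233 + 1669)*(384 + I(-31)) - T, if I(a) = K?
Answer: 1403590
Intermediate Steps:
K = -24
I(a) = -24
T = 1130 (T = -4 + 54*21 = -4 + 1134 = 1130)
(2233 + 1669)*(384 + I(-31)) - T = (2233 + 1669)*(384 - 24) - 1*1130 = 3902*360 - 1130 = 1404720 - 1130 = 1403590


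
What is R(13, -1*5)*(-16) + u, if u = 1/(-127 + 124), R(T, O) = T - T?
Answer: -⅓ ≈ -0.33333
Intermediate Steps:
R(T, O) = 0
u = -⅓ (u = 1/(-3) = -⅓ ≈ -0.33333)
R(13, -1*5)*(-16) + u = 0*(-16) - ⅓ = 0 - ⅓ = -⅓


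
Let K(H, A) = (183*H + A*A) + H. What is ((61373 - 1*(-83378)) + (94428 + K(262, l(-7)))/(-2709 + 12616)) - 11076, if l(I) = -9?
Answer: 1324460942/9907 ≈ 1.3369e+5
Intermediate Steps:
K(H, A) = A² + 184*H (K(H, A) = (183*H + A²) + H = (A² + 183*H) + H = A² + 184*H)
((61373 - 1*(-83378)) + (94428 + K(262, l(-7)))/(-2709 + 12616)) - 11076 = ((61373 - 1*(-83378)) + (94428 + ((-9)² + 184*262))/(-2709 + 12616)) - 11076 = ((61373 + 83378) + (94428 + (81 + 48208))/9907) - 11076 = (144751 + (94428 + 48289)*(1/9907)) - 11076 = (144751 + 142717*(1/9907)) - 11076 = (144751 + 142717/9907) - 11076 = 1434190874/9907 - 11076 = 1324460942/9907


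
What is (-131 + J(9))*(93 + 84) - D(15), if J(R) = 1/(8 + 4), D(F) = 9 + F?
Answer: -92785/4 ≈ -23196.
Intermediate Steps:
J(R) = 1/12
(-131 + J(9))*(93 + 84) - D(15) = (-131 + 1/12)*(93 + 84) - (9 + 15) = -1571/12*177 - 1*24 = -92689/4 - 24 = -92785/4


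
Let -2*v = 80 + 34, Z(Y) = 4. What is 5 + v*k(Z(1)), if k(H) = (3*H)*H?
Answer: -2731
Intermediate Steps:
v = -57 (v = -(80 + 34)/2 = -½*114 = -57)
k(H) = 3*H²
5 + v*k(Z(1)) = 5 - 171*4² = 5 - 171*16 = 5 - 57*48 = 5 - 2736 = -2731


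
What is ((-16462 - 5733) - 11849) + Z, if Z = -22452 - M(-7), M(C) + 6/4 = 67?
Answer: -113123/2 ≈ -56562.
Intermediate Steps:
M(C) = 131/2 (M(C) = -3/2 + 67 = 131/2)
Z = -45035/2 (Z = -22452 - 1*131/2 = -22452 - 131/2 = -45035/2 ≈ -22518.)
((-16462 - 5733) - 11849) + Z = ((-16462 - 5733) - 11849) - 45035/2 = (-22195 - 11849) - 45035/2 = -34044 - 45035/2 = -113123/2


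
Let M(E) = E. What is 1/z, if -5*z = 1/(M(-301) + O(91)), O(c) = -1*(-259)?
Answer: 210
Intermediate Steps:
O(c) = 259
z = 1/210 (z = -1/(5*(-301 + 259)) = -⅕/(-42) = -⅕*(-1/42) = 1/210 ≈ 0.0047619)
1/z = 1/(1/210) = 210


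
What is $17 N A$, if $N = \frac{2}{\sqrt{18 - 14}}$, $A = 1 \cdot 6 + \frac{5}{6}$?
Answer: $\frac{697}{6} \approx 116.17$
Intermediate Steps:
$A = \frac{41}{6}$ ($A = 6 + 5 \cdot \frac{1}{6} = 6 + \frac{5}{6} = \frac{41}{6} \approx 6.8333$)
$N = 1$ ($N = \frac{2}{\sqrt{18 - 14}} = \frac{2}{\sqrt{4}} = \frac{2}{2} = 2 \cdot \frac{1}{2} = 1$)
$17 N A = 17 \cdot 1 \cdot \frac{41}{6} = 17 \cdot \frac{41}{6} = \frac{697}{6}$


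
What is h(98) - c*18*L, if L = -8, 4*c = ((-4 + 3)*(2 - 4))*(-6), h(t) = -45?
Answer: -477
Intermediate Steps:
c = -3 (c = (((-4 + 3)*(2 - 4))*(-6))/4 = (-1*(-2)*(-6))/4 = (2*(-6))/4 = (¼)*(-12) = -3)
h(98) - c*18*L = -45 - (-3*18)*(-8) = -45 - (-54)*(-8) = -45 - 1*432 = -45 - 432 = -477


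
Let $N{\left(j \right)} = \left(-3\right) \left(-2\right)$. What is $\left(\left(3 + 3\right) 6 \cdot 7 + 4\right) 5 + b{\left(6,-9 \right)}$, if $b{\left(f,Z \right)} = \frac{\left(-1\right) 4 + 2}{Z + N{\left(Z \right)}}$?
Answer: $\frac{3842}{3} \approx 1280.7$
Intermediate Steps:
$N{\left(j \right)} = 6$
$b{\left(f,Z \right)} = - \frac{2}{6 + Z}$ ($b{\left(f,Z \right)} = \frac{\left(-1\right) 4 + 2}{Z + 6} = \frac{-4 + 2}{6 + Z} = - \frac{2}{6 + Z}$)
$\left(\left(3 + 3\right) 6 \cdot 7 + 4\right) 5 + b{\left(6,-9 \right)} = \left(\left(3 + 3\right) 6 \cdot 7 + 4\right) 5 - \frac{2}{6 - 9} = \left(6 \cdot 6 \cdot 7 + 4\right) 5 - \frac{2}{-3} = \left(36 \cdot 7 + 4\right) 5 - - \frac{2}{3} = \left(252 + 4\right) 5 + \frac{2}{3} = 256 \cdot 5 + \frac{2}{3} = 1280 + \frac{2}{3} = \frac{3842}{3}$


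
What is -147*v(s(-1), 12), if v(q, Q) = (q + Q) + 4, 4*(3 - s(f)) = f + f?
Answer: -5733/2 ≈ -2866.5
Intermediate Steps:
s(f) = 3 - f/2 (s(f) = 3 - (f + f)/4 = 3 - f/2)
v(q, Q) = 4 + Q + q (v(q, Q) = (Q + q) + 4 = 4 + Q + q)
-147*v(s(-1), 12) = -147*(4 + 12 + (3 - 1/2*(-1))) = -147*(4 + 12 + (3 + 1/2)) = -147*(4 + 12 + 7/2) = -147*39/2 = -5733/2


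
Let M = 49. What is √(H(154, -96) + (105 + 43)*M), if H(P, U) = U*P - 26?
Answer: I*√7558 ≈ 86.937*I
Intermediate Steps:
H(P, U) = -26 + P*U (H(P, U) = P*U - 26 = -26 + P*U)
√(H(154, -96) + (105 + 43)*M) = √((-26 + 154*(-96)) + (105 + 43)*49) = √((-26 - 14784) + 148*49) = √(-14810 + 7252) = √(-7558) = I*√7558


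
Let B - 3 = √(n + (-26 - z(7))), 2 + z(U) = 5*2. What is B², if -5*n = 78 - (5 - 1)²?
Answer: -187/5 + 12*I*√290/5 ≈ -37.4 + 40.871*I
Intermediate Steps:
z(U) = 8 (z(U) = -2 + 5*2 = -2 + 10 = 8)
n = -62/5 (n = -(78 - (5 - 1)²)/5 = -(78 - 1*4²)/5 = -(78 - 1*16)/5 = -(78 - 16)/5 = -⅕*62 = -62/5 ≈ -12.400)
B = 3 + 2*I*√290/5 (B = 3 + √(-62/5 + (-26 - 1*8)) = 3 + √(-62/5 + (-26 - 8)) = 3 + √(-62/5 - 34) = 3 + √(-232/5) = 3 + 2*I*√290/5 ≈ 3.0 + 6.8118*I)
B² = (3 + 2*I*√290/5)²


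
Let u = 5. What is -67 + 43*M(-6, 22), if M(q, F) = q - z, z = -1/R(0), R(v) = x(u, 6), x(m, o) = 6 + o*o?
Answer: -13607/42 ≈ -323.98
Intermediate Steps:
x(m, o) = 6 + o**2
R(v) = 42 (R(v) = 6 + 6**2 = 6 + 36 = 42)
z = -1/42 ≈ -0.023810
M(q, F) = 1/42 + q (M(q, F) = q - 1*(-1/42) = q + 1/42 = 1/42 + q)
-67 + 43*M(-6, 22) = -67 + 43*(1/42 - 6) = -67 + 43*(-251/42) = -67 - 10793/42 = -13607/42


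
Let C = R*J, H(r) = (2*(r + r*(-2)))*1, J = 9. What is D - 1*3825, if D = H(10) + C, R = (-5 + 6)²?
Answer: -3836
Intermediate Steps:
R = 1 (R = 1² = 1)
H(r) = -2*r (H(r) = (2*(r - 2*r))*1 = (2*(-r))*1 = -2*r*1 = -2*r)
C = 9 (C = 1*9 = 9)
D = -11 (D = -2*10 + 9 = -20 + 9 = -11)
D - 1*3825 = -11 - 1*3825 = -11 - 3825 = -3836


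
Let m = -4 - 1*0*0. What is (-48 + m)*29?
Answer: -1508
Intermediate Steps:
m = -4 (m = -4 + 0*0 = -4 + 0 = -4)
(-48 + m)*29 = (-48 - 4)*29 = -52*29 = -1508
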